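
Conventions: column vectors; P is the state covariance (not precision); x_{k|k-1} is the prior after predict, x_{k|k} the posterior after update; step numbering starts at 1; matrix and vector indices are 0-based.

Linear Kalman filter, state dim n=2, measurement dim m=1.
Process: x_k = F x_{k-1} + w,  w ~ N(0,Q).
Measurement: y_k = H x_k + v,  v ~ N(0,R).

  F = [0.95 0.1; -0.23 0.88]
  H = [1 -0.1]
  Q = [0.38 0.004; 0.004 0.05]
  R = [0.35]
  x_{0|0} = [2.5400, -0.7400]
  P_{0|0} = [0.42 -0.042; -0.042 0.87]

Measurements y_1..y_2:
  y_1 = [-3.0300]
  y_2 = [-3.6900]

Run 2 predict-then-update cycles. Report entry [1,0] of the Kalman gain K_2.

step 1: x^-=[2.3390, -1.2354]  P^-=[0.7598 -0.0454; -0.0454 0.7629]  S=[1.1265]  K=[0.6785; -0.1080]  nu=[-5.4925]  x^+=[-1.3877, -0.6422]  P^+=[0.2412 0.0372; 0.0372 0.7498]
step 2: x^-=[-1.3825, -0.2460]  P^-=[0.6122 0.0475; 0.0475 0.6284]  S=[0.9590]  K=[0.6334; -0.0160]  nu=[-2.3321]  x^+=[-2.8598, -0.2088]  P^+=[0.2274 0.0572; 0.0572 0.6281]

K[1,0] = -0.0160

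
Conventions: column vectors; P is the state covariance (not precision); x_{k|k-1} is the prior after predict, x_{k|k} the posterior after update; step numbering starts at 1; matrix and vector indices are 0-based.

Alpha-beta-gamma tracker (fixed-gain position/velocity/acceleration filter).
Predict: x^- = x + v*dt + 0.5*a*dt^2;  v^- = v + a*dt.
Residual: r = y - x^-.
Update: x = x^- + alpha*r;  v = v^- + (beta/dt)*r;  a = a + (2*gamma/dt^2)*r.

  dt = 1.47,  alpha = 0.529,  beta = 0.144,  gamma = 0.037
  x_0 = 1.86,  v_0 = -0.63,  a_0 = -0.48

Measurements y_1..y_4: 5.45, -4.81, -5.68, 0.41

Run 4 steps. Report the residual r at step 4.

step 1: x_pred=0.4153  r=5.0347  x^+=3.0786  v^+=-0.8424  a^+=-0.3076
step 2: x_pred=1.5080  r=-6.3180  x^+=-1.8342  v^+=-1.9135  a^+=-0.5239
step 3: x_pred=-5.2131  r=-0.4669  x^+=-5.4601  v^+=-2.7294  a^+=-0.5399
step 4: x_pred=-10.0557  r=10.4657  x^+=-4.5193  v^+=-2.4979  a^+=-0.1815

resid = 10.4657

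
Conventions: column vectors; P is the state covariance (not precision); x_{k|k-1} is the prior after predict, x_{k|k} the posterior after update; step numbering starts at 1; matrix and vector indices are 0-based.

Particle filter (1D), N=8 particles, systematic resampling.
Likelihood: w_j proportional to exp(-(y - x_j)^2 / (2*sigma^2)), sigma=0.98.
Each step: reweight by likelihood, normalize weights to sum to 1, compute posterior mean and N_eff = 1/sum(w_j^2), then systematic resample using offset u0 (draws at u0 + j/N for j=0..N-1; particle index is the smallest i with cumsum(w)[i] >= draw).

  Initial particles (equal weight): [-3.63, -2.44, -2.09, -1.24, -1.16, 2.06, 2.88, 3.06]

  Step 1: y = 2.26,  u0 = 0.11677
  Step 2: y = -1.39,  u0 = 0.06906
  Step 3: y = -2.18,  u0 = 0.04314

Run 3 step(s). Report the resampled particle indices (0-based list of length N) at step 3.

step 1: w=[0.0000, 0.0000, 0.0000, 0.0007, 0.0009, 0.3889, 0.3250, 0.2845]  mean=2.6058  Neff=2.9603  idx=[5, 5, 5, 6, 6, 7, 7, 7]
step 2: w=[0.3202, 0.3202, 0.3202, 0.0119, 0.0119, 0.0052, 0.0052, 0.0052]  mean=2.0952  Neff=3.2475  idx=[0, 0, 0, 1, 1, 2, 2, 2]
step 3: w=[0.1250, 0.1250, 0.1250, 0.1250, 0.1250, 0.1250, 0.1250, 0.1250]  mean=2.0600  Neff=8.0000  idx=[0, 1, 2, 3, 4, 5, 6, 7]

resampled_idx = [0, 1, 2, 3, 4, 5, 6, 7]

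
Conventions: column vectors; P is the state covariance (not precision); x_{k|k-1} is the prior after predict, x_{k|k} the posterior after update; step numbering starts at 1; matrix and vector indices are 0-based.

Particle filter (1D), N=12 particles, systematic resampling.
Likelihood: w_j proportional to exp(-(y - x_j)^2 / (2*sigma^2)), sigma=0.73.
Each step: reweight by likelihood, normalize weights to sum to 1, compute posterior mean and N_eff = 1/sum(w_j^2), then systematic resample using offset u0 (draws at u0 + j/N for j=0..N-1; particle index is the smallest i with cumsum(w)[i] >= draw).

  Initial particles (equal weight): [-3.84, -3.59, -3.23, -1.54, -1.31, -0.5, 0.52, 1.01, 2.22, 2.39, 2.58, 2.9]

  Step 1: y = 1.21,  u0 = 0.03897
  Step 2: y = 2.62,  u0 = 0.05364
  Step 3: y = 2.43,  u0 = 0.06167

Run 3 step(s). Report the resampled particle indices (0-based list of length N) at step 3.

step 1: w=[0.0000, 0.0000, 0.0000, 0.0003, 0.0010, 0.0251, 0.2493, 0.3754, 0.1497, 0.1055, 0.0670, 0.0267]  mean=1.3292  Neff=4.1249  idx=[6, 6, 6, 7, 7, 7, 7, 7, 8, 8, 9, 10]
step 2: w=[0.0038, 0.0038, 0.0038, 0.0211, 0.0211, 0.0211, 0.0211, 0.0211, 0.2070, 0.2070, 0.2288, 0.2401]  mean=2.1980  Neff=5.0517  idx=[4, 8, 8, 8, 9, 9, 10, 10, 10, 11, 11, 11]
step 3: w=[0.0139, 0.0882, 0.0882, 0.0882, 0.0882, 0.0882, 0.0918, 0.0918, 0.0918, 0.0900, 0.0900, 0.0900]  mean=2.3472  Neff=11.2837  idx=[1, 2, 3, 4, 5, 6, 7, 8, 8, 9, 10, 11]

resampled_idx = [1, 2, 3, 4, 5, 6, 7, 8, 8, 9, 10, 11]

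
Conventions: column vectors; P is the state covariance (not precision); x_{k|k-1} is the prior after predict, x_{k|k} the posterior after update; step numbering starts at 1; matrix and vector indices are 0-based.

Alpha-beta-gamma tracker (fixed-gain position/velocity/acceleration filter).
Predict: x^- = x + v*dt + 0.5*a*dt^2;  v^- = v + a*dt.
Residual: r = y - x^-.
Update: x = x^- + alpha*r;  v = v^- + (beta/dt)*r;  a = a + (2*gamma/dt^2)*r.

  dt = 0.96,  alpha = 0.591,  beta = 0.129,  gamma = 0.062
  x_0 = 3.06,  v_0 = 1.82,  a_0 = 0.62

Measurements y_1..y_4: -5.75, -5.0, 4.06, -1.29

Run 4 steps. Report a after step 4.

a_post = -0.4378

step 1: x_pred=5.0929  r=-10.8429  x^+=-1.3153  v^+=0.9582  a^+=-0.8389
step 2: x_pred=-0.7820  r=-4.2180  x^+=-3.2748  v^+=-0.4140  a^+=-1.4064
step 3: x_pred=-4.3203  r=8.3803  x^+=0.6325  v^+=-0.6380  a^+=-0.2789
step 4: x_pred=-0.1085  r=-1.1815  x^+=-0.8068  v^+=-1.0645  a^+=-0.4378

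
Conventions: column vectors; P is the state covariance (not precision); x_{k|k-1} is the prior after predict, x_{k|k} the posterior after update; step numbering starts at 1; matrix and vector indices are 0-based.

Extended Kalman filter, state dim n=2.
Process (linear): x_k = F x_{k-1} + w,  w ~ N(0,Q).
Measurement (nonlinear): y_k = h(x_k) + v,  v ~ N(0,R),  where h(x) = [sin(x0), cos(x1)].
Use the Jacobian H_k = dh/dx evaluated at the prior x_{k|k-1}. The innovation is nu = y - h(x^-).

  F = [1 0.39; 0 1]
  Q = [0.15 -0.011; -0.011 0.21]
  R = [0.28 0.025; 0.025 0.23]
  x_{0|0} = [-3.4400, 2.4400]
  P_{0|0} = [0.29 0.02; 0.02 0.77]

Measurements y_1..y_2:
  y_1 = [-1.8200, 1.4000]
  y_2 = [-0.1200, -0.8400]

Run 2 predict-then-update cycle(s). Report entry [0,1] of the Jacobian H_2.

H_jac[0,1] = 0.0000

step 1: x^-=[-2.4884, 2.4400]  P^-=[0.5727 0.3093; 0.3093 0.9800]  H_jac=[-0.7941 0.0000; 0.0000 -0.6454]  S=[0.6412 0.1835; 0.1835 0.6383]  K=[-0.6754 -0.1186; -0.1083 -0.9599]  nu=[-1.2123, 2.1638]  x^+=[-1.9262, 0.4943]  P^+=[0.2419 0.0684; 0.0684 0.3462]
step 2: x^-=[-1.7334, 0.4943]  P^-=[0.4979 0.1924; 0.1924 0.5562]  H_jac=[-0.1619 0.0000; 0.0000 -0.4744]  S=[0.2930 0.0398; 0.0398 0.3552]  K=[-0.2438 -0.2297; -0.0055 -0.7423]  nu=[0.8668, -1.7203]  x^+=[-1.5496, 1.7666]  P^+=[0.4573 0.1242; 0.1242 0.3602]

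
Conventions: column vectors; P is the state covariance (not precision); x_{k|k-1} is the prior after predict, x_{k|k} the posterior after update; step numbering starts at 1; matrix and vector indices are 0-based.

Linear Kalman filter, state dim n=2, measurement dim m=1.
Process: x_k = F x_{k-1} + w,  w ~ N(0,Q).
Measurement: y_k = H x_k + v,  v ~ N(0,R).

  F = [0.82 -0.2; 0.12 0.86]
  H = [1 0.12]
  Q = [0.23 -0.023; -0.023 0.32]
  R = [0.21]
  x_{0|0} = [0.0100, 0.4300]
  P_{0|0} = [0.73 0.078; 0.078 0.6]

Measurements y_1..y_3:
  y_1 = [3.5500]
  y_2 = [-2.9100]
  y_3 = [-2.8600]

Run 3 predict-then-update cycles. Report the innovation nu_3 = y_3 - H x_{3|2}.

step 1: x^-=[-0.0778, 0.3710]  P^-=[0.7193 -0.0012; -0.0012 0.7904]  S=[0.9404]  K=[0.7647; 0.0995]  nu=[3.5833]  x^+=[2.6625, 0.7277]  P^+=[0.1693 -0.0728; -0.0728 0.7811]
step 2: x^-=[2.0377, 0.9453]  P^-=[0.3990 -0.1903; -0.1903 0.8851]  S=[0.5761]  K=[0.6530; -0.1459]  nu=[-5.0611]  x^+=[-1.2671, 1.6840]  P^+=[0.1534 -0.1354; -0.1354 0.8728]
step 3: x^-=[-1.3758, 1.2962]  P^-=[0.4124 -0.2503; -0.2503 0.9398]  S=[0.5759]  K=[0.6640; -0.2387]  nu=[-1.6397]  x^+=[-2.4646, 1.6876]  P^+=[0.1585 -0.1590; -0.1590 0.9070]

innov = [-1.6397]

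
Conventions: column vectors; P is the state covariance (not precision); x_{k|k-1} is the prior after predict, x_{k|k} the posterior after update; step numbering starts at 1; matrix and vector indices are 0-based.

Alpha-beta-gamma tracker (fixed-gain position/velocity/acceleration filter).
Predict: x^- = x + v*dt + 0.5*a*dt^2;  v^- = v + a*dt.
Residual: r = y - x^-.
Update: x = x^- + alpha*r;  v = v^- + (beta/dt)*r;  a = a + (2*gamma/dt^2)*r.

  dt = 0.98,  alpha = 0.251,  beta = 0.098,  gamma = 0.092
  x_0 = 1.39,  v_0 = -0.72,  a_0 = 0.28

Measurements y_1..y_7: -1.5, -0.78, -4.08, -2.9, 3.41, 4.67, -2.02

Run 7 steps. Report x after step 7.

x_post = -0.6029

step 1: x_pred=0.8189  r=-2.3189  x^+=0.2368  v^+=-0.6775  a^+=-0.1643
step 2: x_pred=-0.5060  r=-0.2740  x^+=-0.5748  v^+=-0.8659  a^+=-0.2168
step 3: x_pred=-1.5274  r=-2.5526  x^+=-2.1681  v^+=-1.3335  a^+=-0.7058
step 4: x_pred=-3.8139  r=0.9139  x^+=-3.5845  v^+=-1.9338  a^+=-0.5307
step 5: x_pred=-5.7345  r=9.1445  x^+=-3.4393  v^+=-1.5395  a^+=1.2213
step 6: x_pred=-4.3615  r=9.0315  x^+=-2.0946  v^+=0.5605  a^+=2.9516
step 7: x_pred=-0.1280  r=-1.8920  x^+=-0.6029  v^+=3.2638  a^+=2.5891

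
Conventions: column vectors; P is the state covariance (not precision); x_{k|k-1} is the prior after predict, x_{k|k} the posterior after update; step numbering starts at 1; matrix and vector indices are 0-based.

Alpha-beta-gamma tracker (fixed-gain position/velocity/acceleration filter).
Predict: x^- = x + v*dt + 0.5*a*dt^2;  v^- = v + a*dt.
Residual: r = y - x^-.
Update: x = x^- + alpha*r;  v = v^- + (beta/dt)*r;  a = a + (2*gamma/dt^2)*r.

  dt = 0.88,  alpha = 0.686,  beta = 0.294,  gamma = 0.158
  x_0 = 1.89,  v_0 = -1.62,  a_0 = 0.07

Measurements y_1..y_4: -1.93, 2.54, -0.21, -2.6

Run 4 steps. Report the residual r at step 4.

resid = -3.1893

step 1: x_pred=0.4915  r=-2.4215  x^+=-1.1696  v^+=-2.3674  a^+=-0.9181
step 2: x_pred=-3.6085  r=6.1485  x^+=0.6094  v^+=-1.1212  a^+=1.5908
step 3: x_pred=0.2387  r=-0.4487  x^+=-0.0691  v^+=0.1288  a^+=1.4077
step 4: x_pred=0.5893  r=-3.1893  x^+=-1.5986  v^+=0.3021  a^+=0.1063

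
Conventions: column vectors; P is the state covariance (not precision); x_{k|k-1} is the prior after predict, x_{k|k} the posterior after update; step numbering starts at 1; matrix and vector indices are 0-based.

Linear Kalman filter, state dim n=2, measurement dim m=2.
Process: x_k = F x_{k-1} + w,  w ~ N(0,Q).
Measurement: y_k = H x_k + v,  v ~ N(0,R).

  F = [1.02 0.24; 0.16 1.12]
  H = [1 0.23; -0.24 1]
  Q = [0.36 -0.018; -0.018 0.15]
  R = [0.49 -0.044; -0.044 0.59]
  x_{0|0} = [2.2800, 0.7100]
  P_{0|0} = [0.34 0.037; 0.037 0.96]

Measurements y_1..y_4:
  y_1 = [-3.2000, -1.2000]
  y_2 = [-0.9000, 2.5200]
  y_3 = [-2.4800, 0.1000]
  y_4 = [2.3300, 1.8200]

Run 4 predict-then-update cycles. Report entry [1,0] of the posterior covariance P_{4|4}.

step 1: x^-=[2.4960, 1.1600]  P^-=[0.7871 0.3392; 0.3392 1.3762]  S=[1.5060 0.4041; 0.4041 1.8487]  K=[0.5871 -0.0470; 0.2629 0.6429]  nu=[-5.9628, -1.7610]  x^+=[-0.9220, -1.5398]  P^+=[0.2863 0.0151; 0.0151 0.3714]
step 2: x^-=[-1.3100, -1.8721]  P^-=[0.6866 0.1464; 0.1464 0.6286]  S=[1.2772 0.0741; 0.0741 1.1879]  K=[0.5669 -0.0508; 0.1996 0.4871]  nu=[0.8406, 4.0777]  x^+=[-1.0408, 0.2821]  P^+=[0.2774 0.0116; 0.0116 0.2814]
step 3: x^-=[-0.9939, 0.1494]  P^-=[0.6705 0.1166; 0.1166 0.5143]  S=[1.2413 0.0236; 0.0236 1.0869]  K=[0.5627 -0.0529; 0.1808 0.4435]  nu=[-1.5205, -0.2879]  x^+=[-1.8343, -0.2532]  P^+=[0.2757 0.0102; 0.0102 0.2561]
step 4: x^-=[-1.9317, -0.5771]  P^-=[0.6666 0.1079; 0.1079 0.4820]  S=[1.2317 0.0088; 0.0088 1.0586]  K=[0.5617 -0.0539; 0.1745 0.4294]  nu=[4.3945, 1.9335]  x^+=[0.4325, 1.0201]  P^+=[0.2754 0.0096; 0.0096 0.2480]

P_post[1,0] = 0.0096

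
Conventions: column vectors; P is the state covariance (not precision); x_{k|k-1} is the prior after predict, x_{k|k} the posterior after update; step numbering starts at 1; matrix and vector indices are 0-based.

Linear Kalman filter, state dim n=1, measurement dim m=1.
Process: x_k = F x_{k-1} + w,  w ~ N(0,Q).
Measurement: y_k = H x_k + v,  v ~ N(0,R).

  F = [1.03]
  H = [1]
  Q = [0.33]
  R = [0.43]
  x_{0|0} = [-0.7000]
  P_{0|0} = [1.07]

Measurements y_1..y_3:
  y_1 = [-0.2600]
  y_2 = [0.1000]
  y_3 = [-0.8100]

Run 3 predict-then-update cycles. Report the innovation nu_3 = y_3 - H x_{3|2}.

step 1: x^-=[-0.7210]  P^-=[1.4652]  S=[1.8952]  K=[0.7731]  nu=[0.4610]  x^+=[-0.3646]  P^+=[0.3324]
step 2: x^-=[-0.3755]  P^-=[0.6827]  S=[1.1127]  K=[0.6135]  nu=[0.4755]  x^+=[-0.0838]  P^+=[0.2638]
step 3: x^-=[-0.0863]  P^-=[0.6099]  S=[1.0399]  K=[0.5865]  nu=[-0.7237]  x^+=[-0.5107]  P^+=[0.2522]

innov = [-0.7237]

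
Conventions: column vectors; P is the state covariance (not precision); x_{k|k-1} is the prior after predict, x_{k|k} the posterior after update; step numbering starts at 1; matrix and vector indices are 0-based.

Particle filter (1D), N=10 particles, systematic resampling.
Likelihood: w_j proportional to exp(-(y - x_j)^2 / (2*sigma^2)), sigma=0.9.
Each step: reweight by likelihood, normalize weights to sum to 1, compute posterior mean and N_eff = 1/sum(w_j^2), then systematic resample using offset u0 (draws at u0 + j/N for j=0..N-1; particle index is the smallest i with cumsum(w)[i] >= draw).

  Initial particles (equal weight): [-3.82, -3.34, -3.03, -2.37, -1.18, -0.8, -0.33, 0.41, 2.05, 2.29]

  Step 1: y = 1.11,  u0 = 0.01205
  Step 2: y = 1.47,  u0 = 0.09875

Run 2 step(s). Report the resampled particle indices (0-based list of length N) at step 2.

resampled_idx = [2, 3, 4, 5, 6, 7, 7, 8, 9, 9]

step 1: w=[0.0000, 0.0000, 0.0000, 0.0003, 0.0181, 0.0486, 0.1284, 0.3413, 0.2677, 0.1955]  mean=1.0332  Neff=4.0719  idx=[4, 6, 7, 7, 7, 7, 8, 8, 9, 9]
step 2: w=[0.0026, 0.0266, 0.0981, 0.0981, 0.0981, 0.0981, 0.1595, 0.1595, 0.1296, 0.1296]  mean=1.3970  Neff=8.0813  idx=[2, 3, 4, 5, 6, 7, 7, 8, 9, 9]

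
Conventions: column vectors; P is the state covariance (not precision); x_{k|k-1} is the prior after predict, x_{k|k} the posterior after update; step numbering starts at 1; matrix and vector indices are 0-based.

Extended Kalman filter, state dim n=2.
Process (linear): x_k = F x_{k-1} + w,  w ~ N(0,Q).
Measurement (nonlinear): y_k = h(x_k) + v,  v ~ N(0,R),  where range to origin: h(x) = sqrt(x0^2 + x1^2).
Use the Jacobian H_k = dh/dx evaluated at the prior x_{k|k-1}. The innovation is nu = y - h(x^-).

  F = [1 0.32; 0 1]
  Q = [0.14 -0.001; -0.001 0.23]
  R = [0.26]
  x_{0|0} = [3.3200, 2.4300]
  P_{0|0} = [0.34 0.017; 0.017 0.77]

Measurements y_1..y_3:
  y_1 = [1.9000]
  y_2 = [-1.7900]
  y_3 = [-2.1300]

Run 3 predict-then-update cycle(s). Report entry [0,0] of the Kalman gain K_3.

K[0,0] = -0.1295

step 1: x^-=[4.0976, 2.4300]  P^-=[0.5697 0.2624; 0.2624 1.0000]  H_jac=[0.8601 0.5101]  S=[1.1719]  K=[0.5324; 0.6278]  nu=[-2.8640]  x^+=[2.5730, 0.6319]  P^+=[0.2376 -0.1293; -0.1293 0.5381]
step 2: x^-=[2.7752, 0.6319]  P^-=[0.3499 0.0419; 0.0419 0.7681]  H_jac=[0.9750 0.2220]  S=[0.6487]  K=[0.5403; 0.3258]  nu=[-4.6362]  x^+=[0.2701, -0.8787]  P^+=[0.1606 -0.0723; -0.0723 0.6992]
step 3: x^-=[-0.0111, -0.8787]  P^-=[0.3259 0.1504; 0.1504 0.9292]  H_jac=[-0.0127 -0.9999]  S=[1.1929]  K=[-0.1295; -0.7805]  nu=[-3.0087]  x^+=[0.3786, 1.4696]  P^+=[0.3058 0.0298; 0.0298 0.2026]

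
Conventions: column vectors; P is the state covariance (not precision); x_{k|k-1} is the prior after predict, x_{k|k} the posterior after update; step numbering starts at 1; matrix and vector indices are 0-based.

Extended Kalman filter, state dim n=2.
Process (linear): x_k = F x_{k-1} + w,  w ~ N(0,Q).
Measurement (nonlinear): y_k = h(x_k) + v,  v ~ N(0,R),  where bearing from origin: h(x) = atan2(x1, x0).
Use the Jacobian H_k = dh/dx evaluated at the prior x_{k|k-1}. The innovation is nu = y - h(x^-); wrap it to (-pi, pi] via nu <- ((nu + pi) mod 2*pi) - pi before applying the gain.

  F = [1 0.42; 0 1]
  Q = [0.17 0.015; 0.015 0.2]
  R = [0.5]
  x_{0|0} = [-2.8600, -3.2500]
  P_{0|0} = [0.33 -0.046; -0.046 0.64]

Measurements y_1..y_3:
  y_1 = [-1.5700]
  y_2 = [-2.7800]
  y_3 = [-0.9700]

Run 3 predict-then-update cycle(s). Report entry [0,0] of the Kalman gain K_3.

step 1: x^-=[-4.2250, -3.2500]  P^-=[0.5743 0.2378; 0.2378 0.8400]  H_jac=[0.1144 -0.1487]  S=[0.5180]  K=[0.0585; -0.1886]  nu=[0.9159]  x^+=[-4.1714, -3.4228]  P^+=[0.5725 0.2435; 0.2435 0.8216]
step 2: x^-=[-5.6089, -3.4228]  P^-=[1.0920 0.6036; 0.6036 1.0216]  H_jac=[0.0793 -0.1299]  S=[0.5117]  K=[0.0159; -0.1659]  nu=[-0.1863]  x^+=[-5.6119, -3.3919]  P^+=[1.0918 0.6049; 0.6049 1.0075]
step 3: x^-=[-7.0365, -3.3919]  P^-=[1.9477 1.0431; 1.0431 1.2075]  H_jac=[0.0556 -0.1153]  S=[0.5087]  K=[-0.0236; -0.1597]  nu=[1.7224]  x^+=[-7.0772, -3.6670]  P^+=[1.9474 1.0412; 1.0412 1.1945]

K[0,0] = -0.0236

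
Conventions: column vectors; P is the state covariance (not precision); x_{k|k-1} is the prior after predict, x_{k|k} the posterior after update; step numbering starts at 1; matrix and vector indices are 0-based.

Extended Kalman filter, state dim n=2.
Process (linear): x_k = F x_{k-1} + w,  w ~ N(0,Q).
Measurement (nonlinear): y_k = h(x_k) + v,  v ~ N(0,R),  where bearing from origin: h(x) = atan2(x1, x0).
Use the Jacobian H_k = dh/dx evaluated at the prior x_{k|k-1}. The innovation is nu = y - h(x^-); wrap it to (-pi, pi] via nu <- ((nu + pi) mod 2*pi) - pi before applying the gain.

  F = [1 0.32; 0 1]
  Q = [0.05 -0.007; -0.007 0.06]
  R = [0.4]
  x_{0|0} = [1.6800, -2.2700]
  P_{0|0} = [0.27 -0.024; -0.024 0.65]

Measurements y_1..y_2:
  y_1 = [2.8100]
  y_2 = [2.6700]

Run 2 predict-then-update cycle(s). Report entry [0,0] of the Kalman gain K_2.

K[0,0] = 0.2915

step 1: x^-=[0.9536, -2.2700]  P^-=[0.3712 0.1770; 0.1770 0.7100]  H_jac=[0.3744 0.1573]  S=[0.4905]  K=[0.3402; 0.3628]  nu=[-2.3001]  x^+=[0.1712, -3.1046]  P^+=[0.3144 0.1165; 0.1165 0.6454]
step 2: x^-=[-0.8223, -3.1046]  P^-=[0.5051 0.3160; 0.3160 0.7054]  H_jac=[0.3010 -0.0797]  S=[0.4351]  K=[0.2915; 0.0894]  nu=[-1.7835]  x^+=[-1.3422, -3.2639]  P^+=[0.4681 0.3047; 0.3047 0.7020]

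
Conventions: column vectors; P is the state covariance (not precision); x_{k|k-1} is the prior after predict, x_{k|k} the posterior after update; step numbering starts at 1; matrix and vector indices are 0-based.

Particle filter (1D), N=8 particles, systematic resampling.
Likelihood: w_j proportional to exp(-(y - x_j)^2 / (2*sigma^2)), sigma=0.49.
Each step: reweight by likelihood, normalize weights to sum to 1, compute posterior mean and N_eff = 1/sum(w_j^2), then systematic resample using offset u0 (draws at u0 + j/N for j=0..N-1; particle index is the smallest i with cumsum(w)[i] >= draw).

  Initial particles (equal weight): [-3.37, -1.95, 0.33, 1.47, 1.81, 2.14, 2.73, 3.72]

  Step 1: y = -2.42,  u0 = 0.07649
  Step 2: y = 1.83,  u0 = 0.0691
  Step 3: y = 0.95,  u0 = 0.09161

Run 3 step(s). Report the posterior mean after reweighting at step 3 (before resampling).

post_mean = -1.9500

step 1: w=[0.1948, 0.8052, 0.0000, 0.0000, 0.0000, 0.0000, 0.0000, 0.0000]  mean=-2.2266  Neff=1.4570  idx=[0, 1, 1, 1, 1, 1, 1, 1]
step 2: w=[0.0000, 0.1429, 0.1429, 0.1429, 0.1429, 0.1429, 0.1429, 0.1429]  mean=-1.9500  Neff=7.0000  idx=[1, 2, 3, 4, 4, 5, 6, 7]
step 3: w=[0.1250, 0.1250, 0.1250, 0.1250, 0.1250, 0.1250, 0.1250, 0.1250]  mean=-1.9500  Neff=8.0000  idx=[0, 1, 2, 3, 4, 5, 6, 7]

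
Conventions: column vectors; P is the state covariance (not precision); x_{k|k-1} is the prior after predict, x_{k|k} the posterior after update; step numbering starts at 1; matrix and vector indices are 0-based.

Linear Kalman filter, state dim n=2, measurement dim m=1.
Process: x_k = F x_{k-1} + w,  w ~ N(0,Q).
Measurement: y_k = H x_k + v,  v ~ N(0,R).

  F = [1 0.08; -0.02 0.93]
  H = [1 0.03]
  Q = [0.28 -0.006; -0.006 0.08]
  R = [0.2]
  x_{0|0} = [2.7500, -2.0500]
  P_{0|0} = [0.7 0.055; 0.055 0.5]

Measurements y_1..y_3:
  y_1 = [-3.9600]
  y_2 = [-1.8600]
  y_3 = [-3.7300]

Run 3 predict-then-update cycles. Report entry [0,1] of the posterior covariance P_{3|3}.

step 1: x^-=[2.5860, -1.9615]  P^-=[0.9920 0.0683; 0.0683 0.5107]  S=[1.1966]  K=[0.8308; 0.0699]  nu=[-6.4872]  x^+=[-2.8033, -2.4146]  P^+=[0.1662 -0.0012; -0.0012 0.5048]
step 2: x^-=[-2.9964, -2.1896]  P^-=[0.4492 0.0271; 0.0271 0.5168]  S=[0.6513]  K=[0.6910; 0.0655]  nu=[1.2021]  x^+=[-2.1658, -2.1108]  P^+=[0.1383 -0.0023; -0.0023 0.5140]
step 3: x^-=[-2.3347, -1.9198]  P^-=[0.4212 0.0273; 0.0273 0.5247]  S=[0.6233]  K=[0.6771; 0.0691]  nu=[-1.3377]  x^+=[-3.2404, -2.0122]  P^+=[0.1355 -0.0018; -0.0018 0.5217]

P_post[0,1] = -0.0018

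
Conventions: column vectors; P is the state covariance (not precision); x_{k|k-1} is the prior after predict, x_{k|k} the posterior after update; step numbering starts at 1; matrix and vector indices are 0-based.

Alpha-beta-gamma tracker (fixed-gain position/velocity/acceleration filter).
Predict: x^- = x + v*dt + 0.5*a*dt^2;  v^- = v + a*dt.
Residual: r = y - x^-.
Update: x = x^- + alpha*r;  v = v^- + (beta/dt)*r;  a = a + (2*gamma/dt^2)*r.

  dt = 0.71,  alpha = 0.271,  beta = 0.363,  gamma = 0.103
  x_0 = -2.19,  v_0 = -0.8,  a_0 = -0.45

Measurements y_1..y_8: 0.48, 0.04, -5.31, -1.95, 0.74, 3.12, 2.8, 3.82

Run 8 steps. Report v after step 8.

step 1: x_pred=-2.8714  r=3.3514  x^+=-1.9632  v^+=0.5940  a^+=0.9196
step 2: x_pred=-1.3097  r=1.3497  x^+=-0.9439  v^+=1.9369  a^+=1.4711
step 3: x_pred=0.8021  r=-6.1121  x^+=-0.8543  v^+=-0.1435  a^+=-1.0266
step 4: x_pred=-1.2149  r=-0.7351  x^+=-1.4141  v^+=-1.2482  a^+=-1.3270
step 5: x_pred=-2.6348  r=3.3748  x^+=-1.7202  v^+=-0.4649  a^+=0.0521
step 6: x_pred=-2.0372  r=5.1572  x^+=-0.6396  v^+=2.2088  a^+=2.1596
step 7: x_pred=1.4730  r=1.3270  x^+=1.8326  v^+=4.4206  a^+=2.7019
step 8: x_pred=5.6523  r=-1.8323  x^+=5.1557  v^+=5.4022  a^+=1.9531

v_post = 5.4022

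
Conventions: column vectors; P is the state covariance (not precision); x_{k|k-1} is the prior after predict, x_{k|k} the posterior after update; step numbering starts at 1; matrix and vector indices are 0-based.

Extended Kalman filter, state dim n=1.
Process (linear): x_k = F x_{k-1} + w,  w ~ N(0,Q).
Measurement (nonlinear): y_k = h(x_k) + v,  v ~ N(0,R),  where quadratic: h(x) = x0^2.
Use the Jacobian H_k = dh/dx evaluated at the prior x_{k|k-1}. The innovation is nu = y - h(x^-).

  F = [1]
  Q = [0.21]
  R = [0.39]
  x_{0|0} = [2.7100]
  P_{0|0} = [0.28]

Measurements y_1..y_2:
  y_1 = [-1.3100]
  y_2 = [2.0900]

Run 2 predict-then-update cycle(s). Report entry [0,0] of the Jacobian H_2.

step 1: x^-=[2.7100]  P^-=[0.4900]  H_jac=[5.4200]  S=[14.7844]  K=[0.1796]  nu=[-8.6541]  x^+=[1.1554]  P^+=[0.0129]
step 2: x^-=[1.1554]  P^-=[0.2229]  H_jac=[2.3108]  S=[1.5804]  K=[0.3260]  nu=[0.7550]  x^+=[1.4015]  P^+=[0.0550]

H_jac[0,0] = 2.3108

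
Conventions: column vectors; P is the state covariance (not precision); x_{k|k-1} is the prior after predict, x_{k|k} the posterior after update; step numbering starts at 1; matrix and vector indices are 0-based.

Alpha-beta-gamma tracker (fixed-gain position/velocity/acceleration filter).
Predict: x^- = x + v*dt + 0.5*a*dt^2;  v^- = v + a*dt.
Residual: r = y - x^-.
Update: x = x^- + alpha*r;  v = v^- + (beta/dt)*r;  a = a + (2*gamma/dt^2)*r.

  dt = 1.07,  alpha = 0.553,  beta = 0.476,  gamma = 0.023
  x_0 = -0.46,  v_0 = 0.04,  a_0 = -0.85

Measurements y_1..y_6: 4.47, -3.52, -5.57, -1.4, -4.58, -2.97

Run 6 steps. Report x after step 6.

x_post = -4.9039

step 1: x_pred=-0.9038  r=5.3738  x^+=2.0679  v^+=1.5211  a^+=-0.6341
step 2: x_pred=3.3325  r=-6.8525  x^+=-0.4569  v^+=-2.2058  a^+=-0.9094
step 3: x_pred=-3.3377  r=-2.2323  x^+=-4.5722  v^+=-4.1719  a^+=-0.9991
step 4: x_pred=-9.6081  r=8.2081  x^+=-5.0690  v^+=-1.5895  a^+=-0.6693
step 5: x_pred=-7.1529  r=2.5729  x^+=-5.7301  v^+=-1.1611  a^+=-0.5659
step 6: x_pred=-7.2964  r=4.3264  x^+=-4.9039  v^+=0.1580  a^+=-0.3921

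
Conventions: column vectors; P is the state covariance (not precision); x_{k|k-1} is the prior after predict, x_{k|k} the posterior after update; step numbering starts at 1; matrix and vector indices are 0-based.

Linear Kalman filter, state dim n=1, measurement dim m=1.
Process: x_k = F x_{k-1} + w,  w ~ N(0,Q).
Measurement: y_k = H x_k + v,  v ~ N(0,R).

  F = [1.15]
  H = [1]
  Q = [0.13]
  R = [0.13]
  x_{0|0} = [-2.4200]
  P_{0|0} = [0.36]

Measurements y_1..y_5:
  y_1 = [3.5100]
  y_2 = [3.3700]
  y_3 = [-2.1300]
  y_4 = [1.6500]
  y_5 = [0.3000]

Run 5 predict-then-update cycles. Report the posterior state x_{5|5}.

step 1: x^-=[-2.7830]  P^-=[0.6061]  S=[0.7361]  K=[0.8234]  nu=[6.2930]  x^+=[2.3986]  P^+=[0.1070]
step 2: x^-=[2.7584]  P^-=[0.2716]  S=[0.4016]  K=[0.6763]  nu=[0.6116]  x^+=[3.1720]  P^+=[0.0879]
step 3: x^-=[3.6478]  P^-=[0.2463]  S=[0.3763]  K=[0.6545]  nu=[-5.7778]  x^+=[-0.1338]  P^+=[0.0851]
step 4: x^-=[-0.1538]  P^-=[0.2425]  S=[0.3725]  K=[0.6510]  nu=[1.8038]  x^+=[1.0205]  P^+=[0.0846]
step 5: x^-=[1.1736]  P^-=[0.2419]  S=[0.3719]  K=[0.6505]  nu=[-0.8736]  x^+=[0.6053]  P^+=[0.0846]

x_post = [0.6053]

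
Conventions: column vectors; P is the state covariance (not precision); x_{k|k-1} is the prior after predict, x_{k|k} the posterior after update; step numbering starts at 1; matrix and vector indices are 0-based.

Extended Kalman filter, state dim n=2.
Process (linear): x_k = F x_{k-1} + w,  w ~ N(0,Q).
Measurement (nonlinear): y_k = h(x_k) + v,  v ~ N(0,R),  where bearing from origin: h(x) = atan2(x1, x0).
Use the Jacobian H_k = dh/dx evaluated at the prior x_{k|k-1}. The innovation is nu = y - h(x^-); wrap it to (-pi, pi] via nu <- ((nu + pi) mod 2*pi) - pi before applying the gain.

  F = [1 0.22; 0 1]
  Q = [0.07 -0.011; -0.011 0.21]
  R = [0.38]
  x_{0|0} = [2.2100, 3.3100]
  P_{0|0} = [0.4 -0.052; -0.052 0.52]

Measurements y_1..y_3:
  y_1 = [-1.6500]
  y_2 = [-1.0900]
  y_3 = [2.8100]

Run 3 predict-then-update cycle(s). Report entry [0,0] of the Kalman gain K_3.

step 1: x^-=[2.9382, 3.3100]  P^-=[0.4723 0.0514; 0.0514 0.7300]  H_jac=[-0.1690 0.1500]  S=[0.4073]  K=[-0.1770; 0.2475]  nu=[-2.4948]  x^+=[3.3798, 2.6925]  P^+=[0.4595 0.0692; 0.0692 0.7050]
step 2: x^-=[3.9721, 2.6925]  P^-=[0.5941 0.2134; 0.2134 0.9150]  H_jac=[-0.1169 0.1725]  S=[0.4067]  K=[-0.0803; 0.3267]  nu=[-1.6857]  x^+=[4.1075, 2.1418]  P^+=[0.5915 0.2240; 0.2240 0.8716]
step 3: x^-=[4.5787, 2.1418]  P^-=[0.8023 0.4048; 0.4048 1.0816]  H_jac=[-0.0838 0.1792]  S=[0.4082]  K=[0.0130; 0.3917]  nu=[2.3725]  x^+=[4.6095, 3.0710]  P^+=[0.8022 0.4027; 0.4027 1.0190]

K[0,0] = 0.0130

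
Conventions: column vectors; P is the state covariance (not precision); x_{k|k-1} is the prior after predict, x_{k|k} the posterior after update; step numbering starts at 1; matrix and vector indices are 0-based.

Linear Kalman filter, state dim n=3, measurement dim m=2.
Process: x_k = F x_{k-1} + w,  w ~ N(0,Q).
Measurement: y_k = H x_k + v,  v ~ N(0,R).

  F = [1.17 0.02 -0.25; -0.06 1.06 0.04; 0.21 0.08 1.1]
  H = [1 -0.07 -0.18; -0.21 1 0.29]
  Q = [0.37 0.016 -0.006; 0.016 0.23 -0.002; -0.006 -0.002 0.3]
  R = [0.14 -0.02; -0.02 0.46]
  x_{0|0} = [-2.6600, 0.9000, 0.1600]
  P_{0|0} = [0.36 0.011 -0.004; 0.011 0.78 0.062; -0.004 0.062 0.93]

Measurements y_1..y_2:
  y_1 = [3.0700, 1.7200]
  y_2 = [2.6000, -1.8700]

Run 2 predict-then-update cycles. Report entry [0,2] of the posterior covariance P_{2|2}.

step 1: x^-=[-3.1342, 1.1200, -0.3106]  P^-=[0.9235 -0.0050 -0.1758; -0.0050 1.1131 0.1756; -0.1758 0.1756 1.4556]  S=[1.1845 -0.4657; -0.4657 1.8616]  K=[0.8361 0.0749; 0.1657 0.6673; -0.2728 0.2727]  nu=[6.2267, 0.0319]  x^+=[2.0743, 2.1727, -2.0003]  P^+=[0.1433 0.0035 0.1530; 0.0035 0.3546 -0.1733; 0.1530 -0.1733 1.1598]
step 2: x^-=[2.9705, 2.0986, -1.5909]  P^-=[0.5512 0.0614 -0.1003; 0.0614 0.6150 -0.1334; -0.1003 -0.1334 1.7522]  S=[0.7752 -0.2141; -0.2141 1.1557]  K=[0.7472 0.0662; 0.1995 0.5245; -0.4528 0.2586]  nu=[-0.5099, -2.8835]  x^+=[2.3985, 0.4846, -2.1057]  P^+=[0.1346 -0.0076 0.1771; -0.0076 0.3110 -0.2599; 0.1771 -0.2599 1.4659]

P_post[0,2] = 0.1771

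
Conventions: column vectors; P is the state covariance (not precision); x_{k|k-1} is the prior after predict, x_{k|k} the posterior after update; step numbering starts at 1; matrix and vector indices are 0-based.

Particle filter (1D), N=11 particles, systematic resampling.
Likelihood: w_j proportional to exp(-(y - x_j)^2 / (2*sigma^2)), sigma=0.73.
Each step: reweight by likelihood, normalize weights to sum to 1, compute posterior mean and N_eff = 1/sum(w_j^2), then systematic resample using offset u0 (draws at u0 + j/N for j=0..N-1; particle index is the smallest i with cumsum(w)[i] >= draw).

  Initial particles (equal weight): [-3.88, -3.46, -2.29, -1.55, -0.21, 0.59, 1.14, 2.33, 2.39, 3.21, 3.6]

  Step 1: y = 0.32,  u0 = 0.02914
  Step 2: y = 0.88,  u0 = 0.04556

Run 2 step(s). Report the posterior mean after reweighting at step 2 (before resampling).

post_mean = 0.6538

step 1: w=[0.0000, 0.0000, 0.0007, 0.0162, 0.3319, 0.4035, 0.2299, 0.0098, 0.0078, 0.0002, 0.0000]  mean=0.4455  Neff=3.0650  idx=[4, 4, 4, 4, 5, 5, 5, 5, 6, 6, 6]
step 2: w=[0.0419, 0.0419, 0.0419, 0.0419, 0.1181, 0.1181, 0.1181, 0.1181, 0.1200, 0.1200, 0.1200]  mean=0.6538  Neff=9.4340  idx=[1, 3, 4, 5, 6, 6, 7, 8, 9, 9, 10]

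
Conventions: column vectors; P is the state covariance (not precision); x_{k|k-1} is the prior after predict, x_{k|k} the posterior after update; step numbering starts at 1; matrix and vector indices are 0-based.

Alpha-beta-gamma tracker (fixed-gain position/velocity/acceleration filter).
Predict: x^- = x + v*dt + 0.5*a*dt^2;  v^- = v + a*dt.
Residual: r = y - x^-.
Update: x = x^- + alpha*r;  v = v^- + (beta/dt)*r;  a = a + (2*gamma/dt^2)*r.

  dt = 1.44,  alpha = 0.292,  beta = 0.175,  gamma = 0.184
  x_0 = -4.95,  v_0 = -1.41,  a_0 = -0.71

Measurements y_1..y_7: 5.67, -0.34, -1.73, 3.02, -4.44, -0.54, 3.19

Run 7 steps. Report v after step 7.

step 1: x_pred=-7.7165  r=13.3865  x^+=-3.8077  v^+=-0.8056  a^+=1.6657
step 2: x_pred=-3.2407  r=2.9007  x^+=-2.3937  v^+=1.9456  a^+=2.1805
step 3: x_pred=2.6686  r=-4.3986  x^+=1.3842  v^+=4.5509  a^+=1.3999
step 4: x_pred=9.3889  r=-6.3689  x^+=7.5292  v^+=5.7927  a^+=0.2696
step 5: x_pred=16.1501  r=-20.5901  x^+=10.1378  v^+=3.6786  a^+=-3.3845
step 6: x_pred=11.9259  r=-12.4659  x^+=8.2859  v^+=-2.7101  a^+=-5.5968
step 7: x_pred=-1.4195  r=4.6095  x^+=-0.0735  v^+=-10.2094  a^+=-4.7788

v_post = -10.2094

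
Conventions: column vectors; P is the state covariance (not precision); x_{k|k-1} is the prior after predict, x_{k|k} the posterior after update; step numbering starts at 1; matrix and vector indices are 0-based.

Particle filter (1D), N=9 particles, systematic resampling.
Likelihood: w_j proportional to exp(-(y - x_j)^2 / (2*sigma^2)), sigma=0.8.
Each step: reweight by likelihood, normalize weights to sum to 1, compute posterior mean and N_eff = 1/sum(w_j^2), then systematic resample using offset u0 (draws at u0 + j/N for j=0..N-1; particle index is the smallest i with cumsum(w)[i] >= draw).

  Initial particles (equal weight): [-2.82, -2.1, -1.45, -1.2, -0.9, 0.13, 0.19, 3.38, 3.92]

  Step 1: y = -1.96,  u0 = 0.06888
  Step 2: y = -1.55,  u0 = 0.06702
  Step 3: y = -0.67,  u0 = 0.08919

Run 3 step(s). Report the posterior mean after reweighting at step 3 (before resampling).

post_mean = -1.3439

step 1: w=[0.1615, 0.2834, 0.2349, 0.1833, 0.1196, 0.0095, 0.0078, 0.0000, 0.0000]  mean=-1.7161  Neff=4.7700  idx=[0, 1, 1, 1, 2, 2, 3, 3, 4]
step 2: w=[0.0395, 0.1101, 0.1101, 0.1101, 0.1383, 0.1383, 0.1267, 0.1267, 0.1002]  mean=-1.6003  Neff=8.4515  idx=[1, 2, 3, 4, 5, 5, 6, 7, 8]
step 3: w=[0.0402, 0.0402, 0.0402, 0.1234, 0.1234, 0.1234, 0.1594, 0.1594, 0.1905]  mean=-1.3439  Neff=7.2664  idx=[2, 3, 4, 5, 6, 6, 7, 8, 8]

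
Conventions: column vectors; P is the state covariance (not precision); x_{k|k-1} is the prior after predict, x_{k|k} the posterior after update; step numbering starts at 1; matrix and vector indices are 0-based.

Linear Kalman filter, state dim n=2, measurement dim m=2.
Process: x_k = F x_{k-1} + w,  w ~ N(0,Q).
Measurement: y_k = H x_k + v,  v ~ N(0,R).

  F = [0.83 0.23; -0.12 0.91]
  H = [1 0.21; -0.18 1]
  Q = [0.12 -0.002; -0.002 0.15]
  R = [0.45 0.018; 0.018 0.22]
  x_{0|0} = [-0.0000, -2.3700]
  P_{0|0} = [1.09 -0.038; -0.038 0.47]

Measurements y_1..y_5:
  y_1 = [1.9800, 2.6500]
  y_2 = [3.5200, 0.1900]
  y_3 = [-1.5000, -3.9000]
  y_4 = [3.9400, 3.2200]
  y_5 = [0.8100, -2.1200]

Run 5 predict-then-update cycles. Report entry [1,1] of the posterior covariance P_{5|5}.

step 1: x^-=[-0.5451, -2.1567]  P^-=[0.8813 -0.0398; -0.0398 0.5632]  S=[1.3394 -0.0607; -0.0607 0.8261]  K=[0.6430 -0.1930; 0.0901 0.6971]  nu=[2.9780, 4.7086]  x^+=[0.4609, 1.3939]  P^+=[0.2817 0.0198; 0.0198 0.1585]
step 2: x^-=[0.7031, 1.2132]  P^-=[0.3300 0.0175; 0.0175 0.2810]  S=[0.7998 0.0345; 0.0345 0.5054]  K=[0.4221 -0.1116; 0.0722 0.5449]  nu=[2.5621, -0.8966]  x^+=[1.8846, 0.9097]  P^+=[0.1845 0.0163; 0.0163 0.1241]
step 3: x^-=[1.7734, 0.6017]  P^-=[0.2599 0.0174; 0.0174 0.2519]  S=[0.7283 0.0409; 0.0409 0.4740]  K=[0.3671 -0.0936; 0.0674 0.5189]  nu=[-3.3998, -4.1825]  x^+=[0.9168, -1.7979]  P^+=[0.1604 0.0149; 0.0149 0.1181]
step 4: x^-=[0.3474, -1.7461]  P^-=[0.2424 0.0176; 0.0176 0.2468]  S=[0.7107 0.0431; 0.0431 0.4683]  K=[0.3516 -0.0880; 0.0665 0.5141]  nu=[3.9593, 5.0286]  x^+=[1.2970, 1.1025]  P^+=[0.1536 0.0146; 0.0146 0.1169]
step 5: x^-=[1.3301, 0.8476]  P^-=[0.2376 0.0178; 0.0178 0.2459]  S=[0.7059 0.0440; 0.0440 0.4671]  K=[0.3472 -0.0861; 0.0664 0.5132]  nu=[-0.6981, -2.7282]  x^+=[1.3227, -0.5988]  P^+=[0.1516 0.0146; 0.0146 0.1167]

P_post[1,1] = 0.1167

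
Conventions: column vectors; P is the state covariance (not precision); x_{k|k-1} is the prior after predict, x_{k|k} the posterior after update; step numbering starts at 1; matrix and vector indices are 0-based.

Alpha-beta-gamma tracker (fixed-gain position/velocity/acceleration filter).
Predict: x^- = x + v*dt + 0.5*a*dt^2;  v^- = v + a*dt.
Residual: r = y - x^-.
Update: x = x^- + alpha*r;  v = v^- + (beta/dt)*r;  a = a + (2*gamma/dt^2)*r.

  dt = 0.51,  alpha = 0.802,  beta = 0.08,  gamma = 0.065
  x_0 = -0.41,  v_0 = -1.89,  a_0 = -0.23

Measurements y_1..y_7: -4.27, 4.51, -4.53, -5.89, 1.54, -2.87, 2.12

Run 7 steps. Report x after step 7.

x_post = 1.2860

step 1: x_pred=-1.4038  r=-2.8662  x^+=-3.7025  v^+=-2.4569  a^+=-1.6625
step 2: x_pred=-5.1717  r=9.6817  x^+=2.5930  v^+=-1.7861  a^+=3.1765
step 3: x_pred=2.0952  r=-6.6252  x^+=-3.2182  v^+=-1.2053  a^+=-0.1349
step 4: x_pred=-3.8505  r=-2.0395  x^+=-5.4862  v^+=-1.5941  a^+=-1.1542
step 5: x_pred=-6.4493  r=7.9893  x^+=-0.0419  v^+=-0.9295  a^+=2.8388
step 6: x_pred=-0.1467  r=-2.7233  x^+=-2.3308  v^+=0.0911  a^+=1.4777
step 7: x_pred=-2.0921  r=4.2121  x^+=1.2860  v^+=1.5055  a^+=3.5830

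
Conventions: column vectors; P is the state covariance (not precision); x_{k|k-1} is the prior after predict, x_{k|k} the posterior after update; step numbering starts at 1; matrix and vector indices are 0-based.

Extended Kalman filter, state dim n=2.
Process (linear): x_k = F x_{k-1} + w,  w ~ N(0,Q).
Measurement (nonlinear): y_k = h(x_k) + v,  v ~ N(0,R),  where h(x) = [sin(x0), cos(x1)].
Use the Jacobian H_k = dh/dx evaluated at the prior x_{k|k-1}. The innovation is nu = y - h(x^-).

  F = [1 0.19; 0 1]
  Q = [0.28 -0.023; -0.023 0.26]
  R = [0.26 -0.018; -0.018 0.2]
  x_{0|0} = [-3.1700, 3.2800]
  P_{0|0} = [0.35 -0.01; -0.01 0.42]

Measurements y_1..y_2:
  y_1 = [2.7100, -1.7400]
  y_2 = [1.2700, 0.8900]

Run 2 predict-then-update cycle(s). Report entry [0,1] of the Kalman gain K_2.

step 1: x^-=[-2.5468, 3.2800]  P^-=[0.6414 0.0468; 0.0468 0.6800]  H_jac=[-0.8283 0.0000; 0.0000 0.1380]  S=[0.7000 -0.0233; -0.0233 0.2129]  K=[-0.7607 -0.0531; -0.0408 0.4361]  nu=[3.2703, -0.7496]  x^+=[-4.9946, 2.8196]  P^+=[0.2376 0.0223; 0.0223 0.6375]
step 2: x^-=[-4.4589, 2.8196]  P^-=[0.5491 0.1204; 0.1204 0.8975]  H_jac=[-0.2508 0.0000; 0.0000 -0.3165]  S=[0.2945 -0.0084; -0.0084 0.2899]  K=[-0.4717 -0.1452; -0.1307 -0.9836]  nu=[0.3020, 1.8386]  x^+=[-4.8683, 0.9717]  P^+=[0.4786 0.0649; 0.0649 0.6142]

K[0,1] = -0.1452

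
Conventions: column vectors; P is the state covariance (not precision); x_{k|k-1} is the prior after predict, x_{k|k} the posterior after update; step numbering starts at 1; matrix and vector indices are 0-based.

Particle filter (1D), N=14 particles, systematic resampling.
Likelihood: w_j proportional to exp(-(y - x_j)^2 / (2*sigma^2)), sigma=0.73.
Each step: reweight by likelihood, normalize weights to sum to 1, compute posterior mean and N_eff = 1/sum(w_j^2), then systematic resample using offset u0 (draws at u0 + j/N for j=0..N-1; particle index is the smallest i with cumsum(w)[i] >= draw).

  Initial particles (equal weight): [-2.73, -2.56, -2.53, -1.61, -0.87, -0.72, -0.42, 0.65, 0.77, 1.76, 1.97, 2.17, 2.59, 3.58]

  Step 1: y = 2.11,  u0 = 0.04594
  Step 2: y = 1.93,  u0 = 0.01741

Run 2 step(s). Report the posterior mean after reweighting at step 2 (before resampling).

step 1: w=[0.0000, 0.0000, 0.0000, 0.0000, 0.0001, 0.0001, 0.0006, 0.0328, 0.0449, 0.2158, 0.2377, 0.2412, 0.1950, 0.0319]  mean=2.0461  Neff=4.9171  idx=[8, 9, 9, 9, 10, 10, 10, 11, 11, 11, 11, 12, 12, 13]
step 2: w=[0.0248, 0.0854, 0.0854, 0.0854, 0.0876, 0.0876, 0.0876, 0.0831, 0.0831, 0.0831, 0.0831, 0.0583, 0.0583, 0.0068]  mean=2.0362  Neff=12.4936  idx=[0, 1, 2, 3, 4, 5, 5, 6, 7, 8, 9, 10, 10, 12]

post_mean = 2.0362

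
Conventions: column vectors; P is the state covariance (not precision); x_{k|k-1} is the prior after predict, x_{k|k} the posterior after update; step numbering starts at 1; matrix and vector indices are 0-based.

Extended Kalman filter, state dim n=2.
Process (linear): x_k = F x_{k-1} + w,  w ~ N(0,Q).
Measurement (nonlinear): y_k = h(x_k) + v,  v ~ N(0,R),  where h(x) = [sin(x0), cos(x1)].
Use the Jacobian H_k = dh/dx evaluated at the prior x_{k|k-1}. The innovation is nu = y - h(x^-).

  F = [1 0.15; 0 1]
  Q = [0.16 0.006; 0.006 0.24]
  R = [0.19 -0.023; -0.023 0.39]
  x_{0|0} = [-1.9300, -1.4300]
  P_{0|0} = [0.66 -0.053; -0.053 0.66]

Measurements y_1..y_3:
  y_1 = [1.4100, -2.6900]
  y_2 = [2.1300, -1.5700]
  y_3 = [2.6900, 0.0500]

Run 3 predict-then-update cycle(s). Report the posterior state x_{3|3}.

step 1: x^-=[-2.1445, -1.4300]  P^-=[0.8190 0.0520; 0.0520 0.9000]  H_jac=[-0.5427 0.0000; 0.0000 0.9901]  S=[0.4312 -0.0509; -0.0509 1.2723]  K=[-1.0308 -0.0008; 0.0174 0.7011]  nu=[2.2499, -2.8303]  x^+=[-4.4614, -3.3752]  P^+=[0.3608 0.0236; 0.0236 0.2758]
step 2: x^-=[-4.9677, -3.3752]  P^-=[0.5341 0.0710; 0.0710 0.5158]  H_jac=[0.2525 0.0000; 0.0000 -0.2315]  S=[0.2241 -0.0272; -0.0272 0.4176]  K=[0.6020 -0.0002; 0.0457 -0.2829]  nu=[1.1624, -0.5972]  x^+=[-4.2678, -3.1531]  P^+=[0.4529 0.0602; 0.0602 0.4812]
step 3: x^-=[-4.7408, -3.1531]  P^-=[0.6418 0.1383; 0.1383 0.7212]  H_jac=[0.0284 0.0000; 0.0000 -0.0115]  S=[0.1905 -0.0230; -0.0230 0.3901]  K=[0.0959 0.0016; 0.0182 -0.0202]  nu=[1.6904, 1.0499]  x^+=[-4.5771, -3.1436]  P^+=[0.6400 0.1380; 0.1380 0.7209]

x_post = [-4.5771, -3.1436]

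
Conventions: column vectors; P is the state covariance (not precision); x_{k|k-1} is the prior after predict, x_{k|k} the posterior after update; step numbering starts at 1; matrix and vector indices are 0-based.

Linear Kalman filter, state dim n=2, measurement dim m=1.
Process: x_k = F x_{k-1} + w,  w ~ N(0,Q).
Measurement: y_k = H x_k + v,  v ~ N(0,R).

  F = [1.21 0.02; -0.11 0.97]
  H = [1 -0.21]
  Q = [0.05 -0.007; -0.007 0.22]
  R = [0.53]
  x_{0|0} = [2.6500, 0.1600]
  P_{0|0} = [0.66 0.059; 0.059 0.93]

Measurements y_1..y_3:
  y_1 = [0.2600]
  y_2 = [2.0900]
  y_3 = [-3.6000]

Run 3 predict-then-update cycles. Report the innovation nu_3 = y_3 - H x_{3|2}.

step 1: x^-=[3.2097, -0.1363]  P^-=[1.0195 -0.0077; -0.0077 1.0904]  S=[1.6008]  K=[0.6379; -0.1478]  nu=[-2.9783]  x^+=[1.3099, 0.3040]  P^+=[0.3682 0.1433; 0.1433 1.0554]
step 2: x^-=[1.5910, 0.1508]  P^-=[0.5964 0.1323; 0.1323 1.1869]  S=[1.1232]  K=[0.5063; -0.1041]  nu=[0.5306]  x^+=[1.8597, 0.0956]  P^+=[0.3085 0.1915; 0.1915 1.1748]
step 3: x^-=[2.2521, -0.1119]  P^-=[0.5115 0.1991; 0.1991 1.2882]  S=[1.0147]  K=[0.4629; -0.0704]  nu=[-5.8756]  x^+=[-0.4675, 0.3018]  P^+=[0.2941 0.2322; 0.2322 1.2832]

innov = [-5.8756]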